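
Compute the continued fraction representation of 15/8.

[1; 1, 7]

Run the Euclidean algorithm on 15 and 8; the successive quotients are the partial quotients a_0, a_1, ... (each step inverts the fractional part left over by the previous one):
  15 = 1*8 + 7, so a_0 = 1.
  8 = 1*7 + 1, so a_1 = 1.
  7 = 7*1 + 0, so a_2 = 7.
The remainder reaches 0 after 3 divisions, so the expansion has 3 partial quotients, read off in order.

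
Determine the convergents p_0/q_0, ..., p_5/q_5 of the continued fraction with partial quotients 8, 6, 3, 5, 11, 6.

Using the convergent recurrence p_i = a_i*p_{i-1} + p_{i-2}, q_i = a_i*q_{i-1} + q_{i-2} with p_{-2}=0, p_{-1}=1, q_{-2}=1, q_{-1}=0:
  i=0: a_0=8, p_0 = 8*1 + 0 = 8, q_0 = 8*0 + 1 = 1.
  i=1: a_1=6, p_1 = 6*8 + 1 = 49, q_1 = 6*1 + 0 = 6.
  i=2: a_2=3, p_2 = 3*49 + 8 = 155, q_2 = 3*6 + 1 = 19.
  i=3: a_3=5, p_3 = 5*155 + 49 = 824, q_3 = 5*19 + 6 = 101.
  i=4: a_4=11, p_4 = 11*824 + 155 = 9219, q_4 = 11*101 + 19 = 1130.
  i=5: a_5=6, p_5 = 6*9219 + 824 = 56138, q_5 = 6*1130 + 101 = 6881.

8/1, 49/6, 155/19, 824/101, 9219/1130, 56138/6881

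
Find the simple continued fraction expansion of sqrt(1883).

Write x_i = (sqrt(1883) + m_i)/d_i with (m_0, d_0) = (0, 1). a_0 = floor(sqrt(1883)) = 43, since 43^2 = 1849 <= 1883 < 1936 = 44^2.
Iterate m_{i+1} = d_i*a_i - m_i, d_{i+1} = (1883 - m_{i+1}^2)/d_i, a_{i+1} = floor((a_0 + m_{i+1})/d_{i+1}):
  m_1 = 1*43 - 0 = 43, d_1 = (1883 - 43^2)/1 = 34/1 = 34, a_1 = floor((43 + 43)/34) = 2.
  m_2 = 34*2 - 43 = 25, d_2 = (1883 - 25^2)/34 = 1258/34 = 37, a_2 = floor((43 + 25)/37) = 1.
  m_3 = 37*1 - 25 = 12, d_3 = (1883 - 12^2)/37 = 1739/37 = 47, a_3 = floor((43 + 12)/47) = 1.
  m_4 = 47*1 - 12 = 35, d_4 = (1883 - 35^2)/47 = 658/47 = 14, a_4 = floor((43 + 35)/14) = 5.
  m_5 = 14*5 - 35 = 35, d_5 = (1883 - 35^2)/14 = 658/14 = 47, a_5 = floor((43 + 35)/47) = 1.
  m_6 = 47*1 - 35 = 12, d_6 = (1883 - 12^2)/47 = 1739/47 = 37, a_6 = floor((43 + 12)/37) = 1.
  m_7 = 37*1 - 12 = 25, d_7 = (1883 - 25^2)/37 = 1258/37 = 34, a_7 = floor((43 + 25)/34) = 2.
  m_8 = 34*2 - 25 = 43, d_8 = (1883 - 43^2)/34 = 34/34 = 1, a_8 = floor((43 + 43)/1) = 86.
  m_9 = 1*86 - 43 = 43, d_9 = (1883 - 43^2)/1 = 34/1 = 34: (m_9, d_9) = (m_1, d_1) = (43, 34), so from here the quotients repeat a_1, ..., a_8; the period length is 8.
Hence the expansion of sqrt(1883) is a_0 = 43 followed by the repeating block 2, 1, 1, 5, 1, 1, 2, 86 (period 8).

[43; (2, 1, 1, 5, 1, 1, 2, 86)]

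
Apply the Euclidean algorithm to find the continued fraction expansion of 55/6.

Run the Euclidean algorithm on 55 and 6; the successive quotients are the partial quotients a_0, a_1, ... (each step inverts the fractional part left over by the previous one):
  55 = 9*6 + 1, so a_0 = 9.
  6 = 6*1 + 0, so a_1 = 6.
The remainder reaches 0 after 2 divisions, so the expansion has 2 partial quotients, read off in order.

[9; 6]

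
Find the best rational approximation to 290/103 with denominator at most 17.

31/11

Expand x = 290/103 as a continued fraction with the Euclidean algorithm:
  290 = 2*103 + 84, so a_0 = 2.
  103 = 1*84 + 19, so a_1 = 1.
  84 = 4*19 + 8, so a_2 = 4.
  19 = 2*8 + 3, so a_3 = 2.
  8 = 2*3 + 2, so a_4 = 2.
  3 = 1*2 + 1, so a_5 = 1.
  2 = 2*1 + 0, so a_6 = 2.
so x = [2; 1, 4, 2, 2, 1, 2].
Convergents (p_i = a_i*p_{i-1} + p_{i-2}, q_i = a_i*q_{i-1} + q_{i-2} with p_{-2}=0, p_{-1}=1, q_{-2}=1, q_{-1}=0), until the denominator exceeds 17:
  i=0: a_0=2, p_0 = 2*1 + 0 = 2, q_0 = 2*0 + 1 = 1.
  i=1: a_1=1, p_1 = 1*2 + 1 = 3, q_1 = 1*1 + 0 = 1.
  i=2: a_2=4, p_2 = 4*3 + 2 = 14, q_2 = 4*1 + 1 = 5.
  i=3: a_3=2, p_3 = 2*14 + 3 = 31, q_3 = 2*5 + 1 = 11.
  i=4: a_4=2, p_4 = 2*31 + 14 = 76, q_4 = 2*11 + 5 = 27.
q_4 = 27 > 17, so the last convergent with denominator <= 17 is p_3/q_3 = 31/11.
The closest fraction with denominator <= 17 is either p_3/q_3 or the intermediate fraction (k*p_3 + p_2)/(k*q_3 + q_2) with the largest k >= 1 whose denominator stays <= 17; these approach x as k grows, and every other convergent or intermediate fraction in range is farther away.
Largest k: floor((17 - q_2)/q_3) = floor((17 - 5)/11) = 1.
That gives (1*31 + 14)/(1*11 + 5) = 45/16.
Compare the errors: |x - 31/11| = |290*11 - 31*103|/(103*11) = 3/1133, and |x - 45/16| = |290*16 - 45*103|/(103*16) = 5/1648.
Cross-multiplying, 3*1648 = 4944 < 5665 = 5*1133, so 3/1133 is smaller: the convergent 31/11 is closer to x than 45/16.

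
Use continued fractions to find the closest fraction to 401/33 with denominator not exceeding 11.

Expand x = 401/33 as a continued fraction with the Euclidean algorithm:
  401 = 12*33 + 5, so a_0 = 12.
  33 = 6*5 + 3, so a_1 = 6.
  5 = 1*3 + 2, so a_2 = 1.
  3 = 1*2 + 1, so a_3 = 1.
  2 = 2*1 + 0, so a_4 = 2.
so x = [12; 6, 1, 1, 2].
Convergents (p_i = a_i*p_{i-1} + p_{i-2}, q_i = a_i*q_{i-1} + q_{i-2} with p_{-2}=0, p_{-1}=1, q_{-2}=1, q_{-1}=0), until the denominator exceeds 11:
  i=0: a_0=12, p_0 = 12*1 + 0 = 12, q_0 = 12*0 + 1 = 1.
  i=1: a_1=6, p_1 = 6*12 + 1 = 73, q_1 = 6*1 + 0 = 6.
  i=2: a_2=1, p_2 = 1*73 + 12 = 85, q_2 = 1*6 + 1 = 7.
  i=3: a_3=1, p_3 = 1*85 + 73 = 158, q_3 = 1*7 + 6 = 13.
q_3 = 13 > 11, so the last convergent with denominator <= 11 is p_2/q_2 = 85/7.
The closest fraction with denominator <= 11 is either p_2/q_2 or the intermediate fraction (k*p_2 + p_1)/(k*q_2 + q_1) with the largest k >= 1 whose denominator stays <= 11; these approach x as k grows, and every other convergent or intermediate fraction in range is farther away.
Largest k: floor((11 - q_1)/q_2) = floor((11 - 6)/7) = 0.
Since k = 0, no intermediate fraction beyond p_2/q_2 has denominator <= 11, so the convergent 85/7 is the closest (its error is |401*7 - 85*33|/(33*7) = 2/231).

85/7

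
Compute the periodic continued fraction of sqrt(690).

[26; (3, 1, 2, 1, 3, 52)]

Write x_i = (sqrt(690) + m_i)/d_i with (m_0, d_0) = (0, 1). a_0 = floor(sqrt(690)) = 26, since 26^2 = 676 <= 690 < 729 = 27^2.
Iterate m_{i+1} = d_i*a_i - m_i, d_{i+1} = (690 - m_{i+1}^2)/d_i, a_{i+1} = floor((a_0 + m_{i+1})/d_{i+1}):
  m_1 = 1*26 - 0 = 26, d_1 = (690 - 26^2)/1 = 14/1 = 14, a_1 = floor((26 + 26)/14) = 3.
  m_2 = 14*3 - 26 = 16, d_2 = (690 - 16^2)/14 = 434/14 = 31, a_2 = floor((26 + 16)/31) = 1.
  m_3 = 31*1 - 16 = 15, d_3 = (690 - 15^2)/31 = 465/31 = 15, a_3 = floor((26 + 15)/15) = 2.
  m_4 = 15*2 - 15 = 15, d_4 = (690 - 15^2)/15 = 465/15 = 31, a_4 = floor((26 + 15)/31) = 1.
  m_5 = 31*1 - 15 = 16, d_5 = (690 - 16^2)/31 = 434/31 = 14, a_5 = floor((26 + 16)/14) = 3.
  m_6 = 14*3 - 16 = 26, d_6 = (690 - 26^2)/14 = 14/14 = 1, a_6 = floor((26 + 26)/1) = 52.
  m_7 = 1*52 - 26 = 26, d_7 = (690 - 26^2)/1 = 14/1 = 14: (m_7, d_7) = (m_1, d_1) = (26, 14), so from here the quotients repeat a_1, ..., a_6; the period length is 6.
Hence the expansion of sqrt(690) is a_0 = 26 followed by the repeating block 3, 1, 2, 1, 3, 52 (period 6).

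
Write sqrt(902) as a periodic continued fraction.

[30; (30, 60)]

Write x_i = (sqrt(902) + m_i)/d_i with (m_0, d_0) = (0, 1). a_0 = floor(sqrt(902)) = 30, since 30^2 = 900 <= 902 < 961 = 31^2.
Iterate m_{i+1} = d_i*a_i - m_i, d_{i+1} = (902 - m_{i+1}^2)/d_i, a_{i+1} = floor((a_0 + m_{i+1})/d_{i+1}):
  m_1 = 1*30 - 0 = 30, d_1 = (902 - 30^2)/1 = 2/1 = 2, a_1 = floor((30 + 30)/2) = 30.
  m_2 = 2*30 - 30 = 30, d_2 = (902 - 30^2)/2 = 2/2 = 1, a_2 = floor((30 + 30)/1) = 60.
  m_3 = 1*60 - 30 = 30, d_3 = (902 - 30^2)/1 = 2/1 = 2: (m_3, d_3) = (m_1, d_1) = (30, 2), so from here the quotients repeat a_1, a_2; the period length is 2.
Hence the expansion of sqrt(902) is a_0 = 30 followed by the repeating block 30, 60 (period 2).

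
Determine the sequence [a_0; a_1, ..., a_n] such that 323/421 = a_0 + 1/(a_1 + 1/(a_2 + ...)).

[0; 1, 3, 3, 2, 1, 1, 1, 3]

Run the Euclidean algorithm on 323 and 421; the successive quotients are the partial quotients a_0, a_1, ... (each step inverts the fractional part left over by the previous one):
  323 = 0*421 + 323, so a_0 = 0.
  421 = 1*323 + 98, so a_1 = 1.
  323 = 3*98 + 29, so a_2 = 3.
  98 = 3*29 + 11, so a_3 = 3.
  29 = 2*11 + 7, so a_4 = 2.
  11 = 1*7 + 4, so a_5 = 1.
  7 = 1*4 + 3, so a_6 = 1.
  4 = 1*3 + 1, so a_7 = 1.
  3 = 3*1 + 0, so a_8 = 3.
The remainder reaches 0 after 9 divisions, so the expansion has 9 partial quotients, read off in order.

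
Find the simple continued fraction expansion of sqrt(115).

Write x_i = (sqrt(115) + m_i)/d_i with (m_0, d_0) = (0, 1). a_0 = floor(sqrt(115)) = 10, since 10^2 = 100 <= 115 < 121 = 11^2.
Iterate m_{i+1} = d_i*a_i - m_i, d_{i+1} = (115 - m_{i+1}^2)/d_i, a_{i+1} = floor((a_0 + m_{i+1})/d_{i+1}):
  m_1 = 1*10 - 0 = 10, d_1 = (115 - 10^2)/1 = 15/1 = 15, a_1 = floor((10 + 10)/15) = 1.
  m_2 = 15*1 - 10 = 5, d_2 = (115 - 5^2)/15 = 90/15 = 6, a_2 = floor((10 + 5)/6) = 2.
  m_3 = 6*2 - 5 = 7, d_3 = (115 - 7^2)/6 = 66/6 = 11, a_3 = floor((10 + 7)/11) = 1.
  m_4 = 11*1 - 7 = 4, d_4 = (115 - 4^2)/11 = 99/11 = 9, a_4 = floor((10 + 4)/9) = 1.
  m_5 = 9*1 - 4 = 5, d_5 = (115 - 5^2)/9 = 90/9 = 10, a_5 = floor((10 + 5)/10) = 1.
  m_6 = 10*1 - 5 = 5, d_6 = (115 - 5^2)/10 = 90/10 = 9, a_6 = floor((10 + 5)/9) = 1.
  m_7 = 9*1 - 5 = 4, d_7 = (115 - 4^2)/9 = 99/9 = 11, a_7 = floor((10 + 4)/11) = 1.
  m_8 = 11*1 - 4 = 7, d_8 = (115 - 7^2)/11 = 66/11 = 6, a_8 = floor((10 + 7)/6) = 2.
  m_9 = 6*2 - 7 = 5, d_9 = (115 - 5^2)/6 = 90/6 = 15, a_9 = floor((10 + 5)/15) = 1.
  m_10 = 15*1 - 5 = 10, d_10 = (115 - 10^2)/15 = 15/15 = 1, a_10 = floor((10 + 10)/1) = 20.
  m_11 = 1*20 - 10 = 10, d_11 = (115 - 10^2)/1 = 15/1 = 15: (m_11, d_11) = (m_1, d_1) = (10, 15), so from here the quotients repeat a_1, ..., a_10; the period length is 10.
Hence the expansion of sqrt(115) is a_0 = 10 followed by the repeating block 1, 2, 1, 1, 1, 1, 1, 2, 1, 20 (period 10).

[10; (1, 2, 1, 1, 1, 1, 1, 2, 1, 20)]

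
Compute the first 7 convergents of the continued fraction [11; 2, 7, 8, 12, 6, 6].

11/1, 23/2, 172/15, 1399/122, 16960/1479, 103159/8996, 635914/55455

Using the convergent recurrence p_i = a_i*p_{i-1} + p_{i-2}, q_i = a_i*q_{i-1} + q_{i-2} with p_{-2}=0, p_{-1}=1, q_{-2}=1, q_{-1}=0:
  i=0: a_0=11, p_0 = 11*1 + 0 = 11, q_0 = 11*0 + 1 = 1.
  i=1: a_1=2, p_1 = 2*11 + 1 = 23, q_1 = 2*1 + 0 = 2.
  i=2: a_2=7, p_2 = 7*23 + 11 = 172, q_2 = 7*2 + 1 = 15.
  i=3: a_3=8, p_3 = 8*172 + 23 = 1399, q_3 = 8*15 + 2 = 122.
  i=4: a_4=12, p_4 = 12*1399 + 172 = 16960, q_4 = 12*122 + 15 = 1479.
  i=5: a_5=6, p_5 = 6*16960 + 1399 = 103159, q_5 = 6*1479 + 122 = 8996.
  i=6: a_6=6, p_6 = 6*103159 + 16960 = 635914, q_6 = 6*8996 + 1479 = 55455.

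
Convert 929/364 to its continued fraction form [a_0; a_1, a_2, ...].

Run the Euclidean algorithm on 929 and 364; the successive quotients are the partial quotients a_0, a_1, ... (each step inverts the fractional part left over by the previous one):
  929 = 2*364 + 201, so a_0 = 2.
  364 = 1*201 + 163, so a_1 = 1.
  201 = 1*163 + 38, so a_2 = 1.
  163 = 4*38 + 11, so a_3 = 4.
  38 = 3*11 + 5, so a_4 = 3.
  11 = 2*5 + 1, so a_5 = 2.
  5 = 5*1 + 0, so a_6 = 5.
The remainder reaches 0 after 7 divisions, so the expansion has 7 partial quotients, read off in order.

[2; 1, 1, 4, 3, 2, 5]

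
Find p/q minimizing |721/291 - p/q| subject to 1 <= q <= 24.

57/23

Expand x = 721/291 as a continued fraction with the Euclidean algorithm:
  721 = 2*291 + 139, so a_0 = 2.
  291 = 2*139 + 13, so a_1 = 2.
  139 = 10*13 + 9, so a_2 = 10.
  13 = 1*9 + 4, so a_3 = 1.
  9 = 2*4 + 1, so a_4 = 2.
  4 = 4*1 + 0, so a_5 = 4.
so x = [2; 2, 10, 1, 2, 4].
Convergents (p_i = a_i*p_{i-1} + p_{i-2}, q_i = a_i*q_{i-1} + q_{i-2} with p_{-2}=0, p_{-1}=1, q_{-2}=1, q_{-1}=0), until the denominator exceeds 24:
  i=0: a_0=2, p_0 = 2*1 + 0 = 2, q_0 = 2*0 + 1 = 1.
  i=1: a_1=2, p_1 = 2*2 + 1 = 5, q_1 = 2*1 + 0 = 2.
  i=2: a_2=10, p_2 = 10*5 + 2 = 52, q_2 = 10*2 + 1 = 21.
  i=3: a_3=1, p_3 = 1*52 + 5 = 57, q_3 = 1*21 + 2 = 23.
  i=4: a_4=2, p_4 = 2*57 + 52 = 166, q_4 = 2*23 + 21 = 67.
q_4 = 67 > 24, so the last convergent with denominator <= 24 is p_3/q_3 = 57/23.
The closest fraction with denominator <= 24 is either p_3/q_3 or the intermediate fraction (k*p_3 + p_2)/(k*q_3 + q_2) with the largest k >= 1 whose denominator stays <= 24; these approach x as k grows, and every other convergent or intermediate fraction in range is farther away.
Largest k: floor((24 - q_2)/q_3) = floor((24 - 21)/23) = 0.
Since k = 0, no intermediate fraction beyond p_3/q_3 has denominator <= 24, so the convergent 57/23 is the closest (its error is |721*23 - 57*291|/(291*23) = 4/6693).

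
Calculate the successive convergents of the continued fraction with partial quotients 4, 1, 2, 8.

4/1, 5/1, 14/3, 117/25

Using the convergent recurrence p_i = a_i*p_{i-1} + p_{i-2}, q_i = a_i*q_{i-1} + q_{i-2} with p_{-2}=0, p_{-1}=1, q_{-2}=1, q_{-1}=0:
  i=0: a_0=4, p_0 = 4*1 + 0 = 4, q_0 = 4*0 + 1 = 1.
  i=1: a_1=1, p_1 = 1*4 + 1 = 5, q_1 = 1*1 + 0 = 1.
  i=2: a_2=2, p_2 = 2*5 + 4 = 14, q_2 = 2*1 + 1 = 3.
  i=3: a_3=8, p_3 = 8*14 + 5 = 117, q_3 = 8*3 + 1 = 25.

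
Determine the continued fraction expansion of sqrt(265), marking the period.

Write x_i = (sqrt(265) + m_i)/d_i with (m_0, d_0) = (0, 1). a_0 = floor(sqrt(265)) = 16, since 16^2 = 256 <= 265 < 289 = 17^2.
Iterate m_{i+1} = d_i*a_i - m_i, d_{i+1} = (265 - m_{i+1}^2)/d_i, a_{i+1} = floor((a_0 + m_{i+1})/d_{i+1}):
  m_1 = 1*16 - 0 = 16, d_1 = (265 - 16^2)/1 = 9/1 = 9, a_1 = floor((16 + 16)/9) = 3.
  m_2 = 9*3 - 16 = 11, d_2 = (265 - 11^2)/9 = 144/9 = 16, a_2 = floor((16 + 11)/16) = 1.
  m_3 = 16*1 - 11 = 5, d_3 = (265 - 5^2)/16 = 240/16 = 15, a_3 = floor((16 + 5)/15) = 1.
  m_4 = 15*1 - 5 = 10, d_4 = (265 - 10^2)/15 = 165/15 = 11, a_4 = floor((16 + 10)/11) = 2.
  m_5 = 11*2 - 10 = 12, d_5 = (265 - 12^2)/11 = 121/11 = 11, a_5 = floor((16 + 12)/11) = 2.
  m_6 = 11*2 - 12 = 10, d_6 = (265 - 10^2)/11 = 165/11 = 15, a_6 = floor((16 + 10)/15) = 1.
  m_7 = 15*1 - 10 = 5, d_7 = (265 - 5^2)/15 = 240/15 = 16, a_7 = floor((16 + 5)/16) = 1.
  m_8 = 16*1 - 5 = 11, d_8 = (265 - 11^2)/16 = 144/16 = 9, a_8 = floor((16 + 11)/9) = 3.
  m_9 = 9*3 - 11 = 16, d_9 = (265 - 16^2)/9 = 9/9 = 1, a_9 = floor((16 + 16)/1) = 32.
  m_10 = 1*32 - 16 = 16, d_10 = (265 - 16^2)/1 = 9/1 = 9: (m_10, d_10) = (m_1, d_1) = (16, 9), so from here the quotients repeat a_1, ..., a_9; the period length is 9.
Hence the expansion of sqrt(265) is a_0 = 16 followed by the repeating block 3, 1, 1, 2, 2, 1, 1, 3, 32 (period 9).

[16; (3, 1, 1, 2, 2, 1, 1, 3, 32)]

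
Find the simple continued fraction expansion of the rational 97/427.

Run the Euclidean algorithm on 97 and 427; the successive quotients are the partial quotients a_0, a_1, ... (each step inverts the fractional part left over by the previous one):
  97 = 0*427 + 97, so a_0 = 0.
  427 = 4*97 + 39, so a_1 = 4.
  97 = 2*39 + 19, so a_2 = 2.
  39 = 2*19 + 1, so a_3 = 2.
  19 = 19*1 + 0, so a_4 = 19.
The remainder reaches 0 after 5 divisions, so the expansion has 5 partial quotients, read off in order.

[0; 4, 2, 2, 19]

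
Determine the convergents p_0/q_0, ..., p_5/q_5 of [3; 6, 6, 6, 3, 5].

Using the convergent recurrence p_i = a_i*p_{i-1} + p_{i-2}, q_i = a_i*q_{i-1} + q_{i-2} with p_{-2}=0, p_{-1}=1, q_{-2}=1, q_{-1}=0:
  i=0: a_0=3, p_0 = 3*1 + 0 = 3, q_0 = 3*0 + 1 = 1.
  i=1: a_1=6, p_1 = 6*3 + 1 = 19, q_1 = 6*1 + 0 = 6.
  i=2: a_2=6, p_2 = 6*19 + 3 = 117, q_2 = 6*6 + 1 = 37.
  i=3: a_3=6, p_3 = 6*117 + 19 = 721, q_3 = 6*37 + 6 = 228.
  i=4: a_4=3, p_4 = 3*721 + 117 = 2280, q_4 = 3*228 + 37 = 721.
  i=5: a_5=5, p_5 = 5*2280 + 721 = 12121, q_5 = 5*721 + 228 = 3833.

3/1, 19/6, 117/37, 721/228, 2280/721, 12121/3833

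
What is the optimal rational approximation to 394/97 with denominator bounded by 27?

Expand x = 394/97 as a continued fraction with the Euclidean algorithm:
  394 = 4*97 + 6, so a_0 = 4.
  97 = 16*6 + 1, so a_1 = 16.
  6 = 6*1 + 0, so a_2 = 6.
so x = [4; 16, 6].
Convergents (p_i = a_i*p_{i-1} + p_{i-2}, q_i = a_i*q_{i-1} + q_{i-2} with p_{-2}=0, p_{-1}=1, q_{-2}=1, q_{-1}=0), until the denominator exceeds 27:
  i=0: a_0=4, p_0 = 4*1 + 0 = 4, q_0 = 4*0 + 1 = 1.
  i=1: a_1=16, p_1 = 16*4 + 1 = 65, q_1 = 16*1 + 0 = 16.
  i=2: a_2=6, p_2 = 6*65 + 4 = 394, q_2 = 6*16 + 1 = 97.
q_2 = 97 > 27, so the last convergent with denominator <= 27 is p_1/q_1 = 65/16.
The closest fraction with denominator <= 27 is either p_1/q_1 or the intermediate fraction (k*p_1 + p_0)/(k*q_1 + q_0) with the largest k >= 1 whose denominator stays <= 27; these approach x as k grows, and every other convergent or intermediate fraction in range is farther away.
Largest k: floor((27 - q_0)/q_1) = floor((27 - 1)/16) = 1.
That gives (1*65 + 4)/(1*16 + 1) = 69/17.
Compare the errors: |x - 65/16| = |394*16 - 65*97|/(97*16) = 1/1552, and |x - 69/17| = |394*17 - 69*97|/(97*17) = 5/1649.
Cross-multiplying, 1*1649 = 1649 < 7760 = 5*1552, so 1/1552 is smaller: the convergent 65/16 is closer to x than 69/17.

65/16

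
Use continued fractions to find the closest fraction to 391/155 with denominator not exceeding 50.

Expand x = 391/155 as a continued fraction with the Euclidean algorithm:
  391 = 2*155 + 81, so a_0 = 2.
  155 = 1*81 + 74, so a_1 = 1.
  81 = 1*74 + 7, so a_2 = 1.
  74 = 10*7 + 4, so a_3 = 10.
  7 = 1*4 + 3, so a_4 = 1.
  4 = 1*3 + 1, so a_5 = 1.
  3 = 3*1 + 0, so a_6 = 3.
so x = [2; 1, 1, 10, 1, 1, 3].
Convergents (p_i = a_i*p_{i-1} + p_{i-2}, q_i = a_i*q_{i-1} + q_{i-2} with p_{-2}=0, p_{-1}=1, q_{-2}=1, q_{-1}=0), until the denominator exceeds 50:
  i=0: a_0=2, p_0 = 2*1 + 0 = 2, q_0 = 2*0 + 1 = 1.
  i=1: a_1=1, p_1 = 1*2 + 1 = 3, q_1 = 1*1 + 0 = 1.
  i=2: a_2=1, p_2 = 1*3 + 2 = 5, q_2 = 1*1 + 1 = 2.
  i=3: a_3=10, p_3 = 10*5 + 3 = 53, q_3 = 10*2 + 1 = 21.
  i=4: a_4=1, p_4 = 1*53 + 5 = 58, q_4 = 1*21 + 2 = 23.
  i=5: a_5=1, p_5 = 1*58 + 53 = 111, q_5 = 1*23 + 21 = 44.
  i=6: a_6=3, p_6 = 3*111 + 58 = 391, q_6 = 3*44 + 23 = 155.
q_6 = 155 > 50, so the last convergent with denominator <= 50 is p_5/q_5 = 111/44.
The closest fraction with denominator <= 50 is either p_5/q_5 or the intermediate fraction (k*p_5 + p_4)/(k*q_5 + q_4) with the largest k >= 1 whose denominator stays <= 50; these approach x as k grows, and every other convergent or intermediate fraction in range is farther away.
Largest k: floor((50 - q_4)/q_5) = floor((50 - 23)/44) = 0.
Since k = 0, no intermediate fraction beyond p_5/q_5 has denominator <= 50, so the convergent 111/44 is the closest (its error is |391*44 - 111*155|/(155*44) = 1/6820).

111/44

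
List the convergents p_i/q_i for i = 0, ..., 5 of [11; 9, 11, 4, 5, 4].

Using the convergent recurrence p_i = a_i*p_{i-1} + p_{i-2}, q_i = a_i*q_{i-1} + q_{i-2} with p_{-2}=0, p_{-1}=1, q_{-2}=1, q_{-1}=0:
  i=0: a_0=11, p_0 = 11*1 + 0 = 11, q_0 = 11*0 + 1 = 1.
  i=1: a_1=9, p_1 = 9*11 + 1 = 100, q_1 = 9*1 + 0 = 9.
  i=2: a_2=11, p_2 = 11*100 + 11 = 1111, q_2 = 11*9 + 1 = 100.
  i=3: a_3=4, p_3 = 4*1111 + 100 = 4544, q_3 = 4*100 + 9 = 409.
  i=4: a_4=5, p_4 = 5*4544 + 1111 = 23831, q_4 = 5*409 + 100 = 2145.
  i=5: a_5=4, p_5 = 4*23831 + 4544 = 99868, q_5 = 4*2145 + 409 = 8989.

11/1, 100/9, 1111/100, 4544/409, 23831/2145, 99868/8989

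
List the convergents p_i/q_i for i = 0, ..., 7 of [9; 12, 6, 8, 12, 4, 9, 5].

Using the convergent recurrence p_i = a_i*p_{i-1} + p_{i-2}, q_i = a_i*q_{i-1} + q_{i-2} with p_{-2}=0, p_{-1}=1, q_{-2}=1, q_{-1}=0:
  i=0: a_0=9, p_0 = 9*1 + 0 = 9, q_0 = 9*0 + 1 = 1.
  i=1: a_1=12, p_1 = 12*9 + 1 = 109, q_1 = 12*1 + 0 = 12.
  i=2: a_2=6, p_2 = 6*109 + 9 = 663, q_2 = 6*12 + 1 = 73.
  i=3: a_3=8, p_3 = 8*663 + 109 = 5413, q_3 = 8*73 + 12 = 596.
  i=4: a_4=12, p_4 = 12*5413 + 663 = 65619, q_4 = 12*596 + 73 = 7225.
  i=5: a_5=4, p_5 = 4*65619 + 5413 = 267889, q_5 = 4*7225 + 596 = 29496.
  i=6: a_6=9, p_6 = 9*267889 + 65619 = 2476620, q_6 = 9*29496 + 7225 = 272689.
  i=7: a_7=5, p_7 = 5*2476620 + 267889 = 12650989, q_7 = 5*272689 + 29496 = 1392941.

9/1, 109/12, 663/73, 5413/596, 65619/7225, 267889/29496, 2476620/272689, 12650989/1392941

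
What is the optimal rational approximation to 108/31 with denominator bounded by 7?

7/2

Expand x = 108/31 as a continued fraction with the Euclidean algorithm:
  108 = 3*31 + 15, so a_0 = 3.
  31 = 2*15 + 1, so a_1 = 2.
  15 = 15*1 + 0, so a_2 = 15.
so x = [3; 2, 15].
Convergents (p_i = a_i*p_{i-1} + p_{i-2}, q_i = a_i*q_{i-1} + q_{i-2} with p_{-2}=0, p_{-1}=1, q_{-2}=1, q_{-1}=0), until the denominator exceeds 7:
  i=0: a_0=3, p_0 = 3*1 + 0 = 3, q_0 = 3*0 + 1 = 1.
  i=1: a_1=2, p_1 = 2*3 + 1 = 7, q_1 = 2*1 + 0 = 2.
  i=2: a_2=15, p_2 = 15*7 + 3 = 108, q_2 = 15*2 + 1 = 31.
q_2 = 31 > 7, so the last convergent with denominator <= 7 is p_1/q_1 = 7/2.
The closest fraction with denominator <= 7 is either p_1/q_1 or the intermediate fraction (k*p_1 + p_0)/(k*q_1 + q_0) with the largest k >= 1 whose denominator stays <= 7; these approach x as k grows, and every other convergent or intermediate fraction in range is farther away.
Largest k: floor((7 - q_0)/q_1) = floor((7 - 1)/2) = 3.
That gives (3*7 + 3)/(3*2 + 1) = 24/7.
Compare the errors: |x - 7/2| = |108*2 - 7*31|/(31*2) = 1/62, and |x - 24/7| = |108*7 - 24*31|/(31*7) = 12/217.
Cross-multiplying, 1*217 = 217 < 744 = 12*62, so 1/62 is smaller: the convergent 7/2 is closer to x than 24/7.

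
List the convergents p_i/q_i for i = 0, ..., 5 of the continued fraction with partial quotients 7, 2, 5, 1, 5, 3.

7/1, 15/2, 82/11, 97/13, 567/76, 1798/241

Using the convergent recurrence p_i = a_i*p_{i-1} + p_{i-2}, q_i = a_i*q_{i-1} + q_{i-2} with p_{-2}=0, p_{-1}=1, q_{-2}=1, q_{-1}=0:
  i=0: a_0=7, p_0 = 7*1 + 0 = 7, q_0 = 7*0 + 1 = 1.
  i=1: a_1=2, p_1 = 2*7 + 1 = 15, q_1 = 2*1 + 0 = 2.
  i=2: a_2=5, p_2 = 5*15 + 7 = 82, q_2 = 5*2 + 1 = 11.
  i=3: a_3=1, p_3 = 1*82 + 15 = 97, q_3 = 1*11 + 2 = 13.
  i=4: a_4=5, p_4 = 5*97 + 82 = 567, q_4 = 5*13 + 11 = 76.
  i=5: a_5=3, p_5 = 3*567 + 97 = 1798, q_5 = 3*76 + 13 = 241.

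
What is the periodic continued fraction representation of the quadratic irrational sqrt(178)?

Write x_i = (sqrt(178) + m_i)/d_i with (m_0, d_0) = (0, 1). a_0 = floor(sqrt(178)) = 13, since 13^2 = 169 <= 178 < 196 = 14^2.
Iterate m_{i+1} = d_i*a_i - m_i, d_{i+1} = (178 - m_{i+1}^2)/d_i, a_{i+1} = floor((a_0 + m_{i+1})/d_{i+1}):
  m_1 = 1*13 - 0 = 13, d_1 = (178 - 13^2)/1 = 9/1 = 9, a_1 = floor((13 + 13)/9) = 2.
  m_2 = 9*2 - 13 = 5, d_2 = (178 - 5^2)/9 = 153/9 = 17, a_2 = floor((13 + 5)/17) = 1.
  m_3 = 17*1 - 5 = 12, d_3 = (178 - 12^2)/17 = 34/17 = 2, a_3 = floor((13 + 12)/2) = 12.
  m_4 = 2*12 - 12 = 12, d_4 = (178 - 12^2)/2 = 34/2 = 17, a_4 = floor((13 + 12)/17) = 1.
  m_5 = 17*1 - 12 = 5, d_5 = (178 - 5^2)/17 = 153/17 = 9, a_5 = floor((13 + 5)/9) = 2.
  m_6 = 9*2 - 5 = 13, d_6 = (178 - 13^2)/9 = 9/9 = 1, a_6 = floor((13 + 13)/1) = 26.
  m_7 = 1*26 - 13 = 13, d_7 = (178 - 13^2)/1 = 9/1 = 9: (m_7, d_7) = (m_1, d_1) = (13, 9), so from here the quotients repeat a_1, ..., a_6; the period length is 6.
Hence the expansion of sqrt(178) is a_0 = 13 followed by the repeating block 2, 1, 12, 1, 2, 26 (period 6).

[13; (2, 1, 12, 1, 2, 26)]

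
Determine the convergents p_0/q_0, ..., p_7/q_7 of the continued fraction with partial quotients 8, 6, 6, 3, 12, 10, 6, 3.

8/1, 49/6, 302/37, 955/117, 11762/1441, 118575/14527, 723212/88603, 2288211/280336

Using the convergent recurrence p_i = a_i*p_{i-1} + p_{i-2}, q_i = a_i*q_{i-1} + q_{i-2} with p_{-2}=0, p_{-1}=1, q_{-2}=1, q_{-1}=0:
  i=0: a_0=8, p_0 = 8*1 + 0 = 8, q_0 = 8*0 + 1 = 1.
  i=1: a_1=6, p_1 = 6*8 + 1 = 49, q_1 = 6*1 + 0 = 6.
  i=2: a_2=6, p_2 = 6*49 + 8 = 302, q_2 = 6*6 + 1 = 37.
  i=3: a_3=3, p_3 = 3*302 + 49 = 955, q_3 = 3*37 + 6 = 117.
  i=4: a_4=12, p_4 = 12*955 + 302 = 11762, q_4 = 12*117 + 37 = 1441.
  i=5: a_5=10, p_5 = 10*11762 + 955 = 118575, q_5 = 10*1441 + 117 = 14527.
  i=6: a_6=6, p_6 = 6*118575 + 11762 = 723212, q_6 = 6*14527 + 1441 = 88603.
  i=7: a_7=3, p_7 = 3*723212 + 118575 = 2288211, q_7 = 3*88603 + 14527 = 280336.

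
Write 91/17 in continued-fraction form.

Run the Euclidean algorithm on 91 and 17; the successive quotients are the partial quotients a_0, a_1, ... (each step inverts the fractional part left over by the previous one):
  91 = 5*17 + 6, so a_0 = 5.
  17 = 2*6 + 5, so a_1 = 2.
  6 = 1*5 + 1, so a_2 = 1.
  5 = 5*1 + 0, so a_3 = 5.
The remainder reaches 0 after 4 divisions, so the expansion has 4 partial quotients, read off in order.

[5; 2, 1, 5]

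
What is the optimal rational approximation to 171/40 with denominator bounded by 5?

17/4

Expand x = 171/40 as a continued fraction with the Euclidean algorithm:
  171 = 4*40 + 11, so a_0 = 4.
  40 = 3*11 + 7, so a_1 = 3.
  11 = 1*7 + 4, so a_2 = 1.
  7 = 1*4 + 3, so a_3 = 1.
  4 = 1*3 + 1, so a_4 = 1.
  3 = 3*1 + 0, so a_5 = 3.
so x = [4; 3, 1, 1, 1, 3].
Convergents (p_i = a_i*p_{i-1} + p_{i-2}, q_i = a_i*q_{i-1} + q_{i-2} with p_{-2}=0, p_{-1}=1, q_{-2}=1, q_{-1}=0), until the denominator exceeds 5:
  i=0: a_0=4, p_0 = 4*1 + 0 = 4, q_0 = 4*0 + 1 = 1.
  i=1: a_1=3, p_1 = 3*4 + 1 = 13, q_1 = 3*1 + 0 = 3.
  i=2: a_2=1, p_2 = 1*13 + 4 = 17, q_2 = 1*3 + 1 = 4.
  i=3: a_3=1, p_3 = 1*17 + 13 = 30, q_3 = 1*4 + 3 = 7.
q_3 = 7 > 5, so the last convergent with denominator <= 5 is p_2/q_2 = 17/4.
The closest fraction with denominator <= 5 is either p_2/q_2 or the intermediate fraction (k*p_2 + p_1)/(k*q_2 + q_1) with the largest k >= 1 whose denominator stays <= 5; these approach x as k grows, and every other convergent or intermediate fraction in range is farther away.
Largest k: floor((5 - q_1)/q_2) = floor((5 - 3)/4) = 0.
Since k = 0, no intermediate fraction beyond p_2/q_2 has denominator <= 5, so the convergent 17/4 is the closest (its error is |171*4 - 17*40|/(40*4) = 4/160).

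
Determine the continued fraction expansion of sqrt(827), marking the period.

[28; (1, 3, 7, 1, 27, 1, 7, 3, 1, 56)]

Write x_i = (sqrt(827) + m_i)/d_i with (m_0, d_0) = (0, 1). a_0 = floor(sqrt(827)) = 28, since 28^2 = 784 <= 827 < 841 = 29^2.
Iterate m_{i+1} = d_i*a_i - m_i, d_{i+1} = (827 - m_{i+1}^2)/d_i, a_{i+1} = floor((a_0 + m_{i+1})/d_{i+1}):
  m_1 = 1*28 - 0 = 28, d_1 = (827 - 28^2)/1 = 43/1 = 43, a_1 = floor((28 + 28)/43) = 1.
  m_2 = 43*1 - 28 = 15, d_2 = (827 - 15^2)/43 = 602/43 = 14, a_2 = floor((28 + 15)/14) = 3.
  m_3 = 14*3 - 15 = 27, d_3 = (827 - 27^2)/14 = 98/14 = 7, a_3 = floor((28 + 27)/7) = 7.
  m_4 = 7*7 - 27 = 22, d_4 = (827 - 22^2)/7 = 343/7 = 49, a_4 = floor((28 + 22)/49) = 1.
  m_5 = 49*1 - 22 = 27, d_5 = (827 - 27^2)/49 = 98/49 = 2, a_5 = floor((28 + 27)/2) = 27.
  m_6 = 2*27 - 27 = 27, d_6 = (827 - 27^2)/2 = 98/2 = 49, a_6 = floor((28 + 27)/49) = 1.
  m_7 = 49*1 - 27 = 22, d_7 = (827 - 22^2)/49 = 343/49 = 7, a_7 = floor((28 + 22)/7) = 7.
  m_8 = 7*7 - 22 = 27, d_8 = (827 - 27^2)/7 = 98/7 = 14, a_8 = floor((28 + 27)/14) = 3.
  m_9 = 14*3 - 27 = 15, d_9 = (827 - 15^2)/14 = 602/14 = 43, a_9 = floor((28 + 15)/43) = 1.
  m_10 = 43*1 - 15 = 28, d_10 = (827 - 28^2)/43 = 43/43 = 1, a_10 = floor((28 + 28)/1) = 56.
  m_11 = 1*56 - 28 = 28, d_11 = (827 - 28^2)/1 = 43/1 = 43: (m_11, d_11) = (m_1, d_1) = (28, 43), so from here the quotients repeat a_1, ..., a_10; the period length is 10.
Hence the expansion of sqrt(827) is a_0 = 28 followed by the repeating block 1, 3, 7, 1, 27, 1, 7, 3, 1, 56 (period 10).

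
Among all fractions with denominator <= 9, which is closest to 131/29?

Expand x = 131/29 as a continued fraction with the Euclidean algorithm:
  131 = 4*29 + 15, so a_0 = 4.
  29 = 1*15 + 14, so a_1 = 1.
  15 = 1*14 + 1, so a_2 = 1.
  14 = 14*1 + 0, so a_3 = 14.
so x = [4; 1, 1, 14].
Convergents (p_i = a_i*p_{i-1} + p_{i-2}, q_i = a_i*q_{i-1} + q_{i-2} with p_{-2}=0, p_{-1}=1, q_{-2}=1, q_{-1}=0), until the denominator exceeds 9:
  i=0: a_0=4, p_0 = 4*1 + 0 = 4, q_0 = 4*0 + 1 = 1.
  i=1: a_1=1, p_1 = 1*4 + 1 = 5, q_1 = 1*1 + 0 = 1.
  i=2: a_2=1, p_2 = 1*5 + 4 = 9, q_2 = 1*1 + 1 = 2.
  i=3: a_3=14, p_3 = 14*9 + 5 = 131, q_3 = 14*2 + 1 = 29.
q_3 = 29 > 9, so the last convergent with denominator <= 9 is p_2/q_2 = 9/2.
The closest fraction with denominator <= 9 is either p_2/q_2 or the intermediate fraction (k*p_2 + p_1)/(k*q_2 + q_1) with the largest k >= 1 whose denominator stays <= 9; these approach x as k grows, and every other convergent or intermediate fraction in range is farther away.
Largest k: floor((9 - q_1)/q_2) = floor((9 - 1)/2) = 4.
That gives (4*9 + 5)/(4*2 + 1) = 41/9.
Compare the errors: |x - 9/2| = |131*2 - 9*29|/(29*2) = 1/58, and |x - 41/9| = |131*9 - 41*29|/(29*9) = 10/261.
Cross-multiplying, 1*261 = 261 < 580 = 10*58, so 1/58 is smaller: the convergent 9/2 is closer to x than 41/9.

9/2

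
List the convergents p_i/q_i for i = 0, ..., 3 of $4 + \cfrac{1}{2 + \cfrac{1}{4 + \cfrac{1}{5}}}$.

Using the convergent recurrence p_i = a_i*p_{i-1} + p_{i-2}, q_i = a_i*q_{i-1} + q_{i-2} with p_{-2}=0, p_{-1}=1, q_{-2}=1, q_{-1}=0:
  i=0: a_0=4, p_0 = 4*1 + 0 = 4, q_0 = 4*0 + 1 = 1.
  i=1: a_1=2, p_1 = 2*4 + 1 = 9, q_1 = 2*1 + 0 = 2.
  i=2: a_2=4, p_2 = 4*9 + 4 = 40, q_2 = 4*2 + 1 = 9.
  i=3: a_3=5, p_3 = 5*40 + 9 = 209, q_3 = 5*9 + 2 = 47.

4/1, 9/2, 40/9, 209/47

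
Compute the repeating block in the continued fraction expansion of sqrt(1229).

Write x_i = (sqrt(1229) + m_i)/d_i with (m_0, d_0) = (0, 1). a_0 = floor(sqrt(1229)) = 35, since 35^2 = 1225 <= 1229 < 1296 = 36^2.
Iterate m_{i+1} = d_i*a_i - m_i, d_{i+1} = (1229 - m_{i+1}^2)/d_i, a_{i+1} = floor((a_0 + m_{i+1})/d_{i+1}):
  m_1 = 1*35 - 0 = 35, d_1 = (1229 - 35^2)/1 = 4/1 = 4, a_1 = floor((35 + 35)/4) = 17.
  m_2 = 4*17 - 35 = 33, d_2 = (1229 - 33^2)/4 = 140/4 = 35, a_2 = floor((35 + 33)/35) = 1.
  m_3 = 35*1 - 33 = 2, d_3 = (1229 - 2^2)/35 = 1225/35 = 35, a_3 = floor((35 + 2)/35) = 1.
  m_4 = 35*1 - 2 = 33, d_4 = (1229 - 33^2)/35 = 140/35 = 4, a_4 = floor((35 + 33)/4) = 17.
  m_5 = 4*17 - 33 = 35, d_5 = (1229 - 35^2)/4 = 4/4 = 1, a_5 = floor((35 + 35)/1) = 70.
  m_6 = 1*70 - 35 = 35, d_6 = (1229 - 35^2)/1 = 4/1 = 4: (m_6, d_6) = (m_1, d_1) = (35, 4), so from here the quotients repeat a_1, ..., a_5; the period length is 5.
Hence the expansion of sqrt(1229) is a_0 = 35 followed by the repeating block 17, 1, 1, 17, 70 (period 5).

[35; (17, 1, 1, 17, 70)]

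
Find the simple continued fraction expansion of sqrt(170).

[13; (26)]

Write x_i = (sqrt(170) + m_i)/d_i with (m_0, d_0) = (0, 1). a_0 = floor(sqrt(170)) = 13, since 13^2 = 169 <= 170 < 196 = 14^2.
Iterate m_{i+1} = d_i*a_i - m_i, d_{i+1} = (170 - m_{i+1}^2)/d_i, a_{i+1} = floor((a_0 + m_{i+1})/d_{i+1}):
  m_1 = 1*13 - 0 = 13, d_1 = (170 - 13^2)/1 = 1/1 = 1, a_1 = floor((13 + 13)/1) = 26.
  m_2 = 1*26 - 13 = 13, d_2 = (170 - 13^2)/1 = 1/1 = 1: (m_2, d_2) = (m_1, d_1) = (13, 1), so from here the quotient a_1 repeats; the period length is 1.
Hence the expansion of sqrt(170) is a_0 = 13 followed by the repeating block 26 (period 1).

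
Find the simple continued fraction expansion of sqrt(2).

[1; (2)]

Write x_i = (sqrt(2) + m_i)/d_i with (m_0, d_0) = (0, 1). a_0 = floor(sqrt(2)) = 1, since 1^2 = 1 <= 2 < 4 = 2^2.
Iterate m_{i+1} = d_i*a_i - m_i, d_{i+1} = (2 - m_{i+1}^2)/d_i, a_{i+1} = floor((a_0 + m_{i+1})/d_{i+1}):
  m_1 = 1*1 - 0 = 1, d_1 = (2 - 1^2)/1 = 1/1 = 1, a_1 = floor((1 + 1)/1) = 2.
  m_2 = 1*2 - 1 = 1, d_2 = (2 - 1^2)/1 = 1/1 = 1: (m_2, d_2) = (m_1, d_1) = (1, 1), so from here the quotient a_1 repeats; the period length is 1.
Hence the expansion of sqrt(2) is a_0 = 1 followed by the repeating block 2 (period 1).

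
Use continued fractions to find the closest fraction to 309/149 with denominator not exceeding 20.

Expand x = 309/149 as a continued fraction with the Euclidean algorithm:
  309 = 2*149 + 11, so a_0 = 2.
  149 = 13*11 + 6, so a_1 = 13.
  11 = 1*6 + 5, so a_2 = 1.
  6 = 1*5 + 1, so a_3 = 1.
  5 = 5*1 + 0, so a_4 = 5.
so x = [2; 13, 1, 1, 5].
Convergents (p_i = a_i*p_{i-1} + p_{i-2}, q_i = a_i*q_{i-1} + q_{i-2} with p_{-2}=0, p_{-1}=1, q_{-2}=1, q_{-1}=0), until the denominator exceeds 20:
  i=0: a_0=2, p_0 = 2*1 + 0 = 2, q_0 = 2*0 + 1 = 1.
  i=1: a_1=13, p_1 = 13*2 + 1 = 27, q_1 = 13*1 + 0 = 13.
  i=2: a_2=1, p_2 = 1*27 + 2 = 29, q_2 = 1*13 + 1 = 14.
  i=3: a_3=1, p_3 = 1*29 + 27 = 56, q_3 = 1*14 + 13 = 27.
q_3 = 27 > 20, so the last convergent with denominator <= 20 is p_2/q_2 = 29/14.
The closest fraction with denominator <= 20 is either p_2/q_2 or the intermediate fraction (k*p_2 + p_1)/(k*q_2 + q_1) with the largest k >= 1 whose denominator stays <= 20; these approach x as k grows, and every other convergent or intermediate fraction in range is farther away.
Largest k: floor((20 - q_1)/q_2) = floor((20 - 13)/14) = 0.
Since k = 0, no intermediate fraction beyond p_2/q_2 has denominator <= 20, so the convergent 29/14 is the closest (its error is |309*14 - 29*149|/(149*14) = 5/2086).

29/14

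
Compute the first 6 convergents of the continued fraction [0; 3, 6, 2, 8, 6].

0/1, 1/3, 6/19, 13/41, 110/347, 673/2123

Using the convergent recurrence p_i = a_i*p_{i-1} + p_{i-2}, q_i = a_i*q_{i-1} + q_{i-2} with p_{-2}=0, p_{-1}=1, q_{-2}=1, q_{-1}=0:
  i=0: a_0=0, p_0 = 0*1 + 0 = 0, q_0 = 0*0 + 1 = 1.
  i=1: a_1=3, p_1 = 3*0 + 1 = 1, q_1 = 3*1 + 0 = 3.
  i=2: a_2=6, p_2 = 6*1 + 0 = 6, q_2 = 6*3 + 1 = 19.
  i=3: a_3=2, p_3 = 2*6 + 1 = 13, q_3 = 2*19 + 3 = 41.
  i=4: a_4=8, p_4 = 8*13 + 6 = 110, q_4 = 8*41 + 19 = 347.
  i=5: a_5=6, p_5 = 6*110 + 13 = 673, q_5 = 6*347 + 41 = 2123.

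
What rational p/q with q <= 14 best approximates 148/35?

Expand x = 148/35 as a continued fraction with the Euclidean algorithm:
  148 = 4*35 + 8, so a_0 = 4.
  35 = 4*8 + 3, so a_1 = 4.
  8 = 2*3 + 2, so a_2 = 2.
  3 = 1*2 + 1, so a_3 = 1.
  2 = 2*1 + 0, so a_4 = 2.
so x = [4; 4, 2, 1, 2].
Convergents (p_i = a_i*p_{i-1} + p_{i-2}, q_i = a_i*q_{i-1} + q_{i-2} with p_{-2}=0, p_{-1}=1, q_{-2}=1, q_{-1}=0), until the denominator exceeds 14:
  i=0: a_0=4, p_0 = 4*1 + 0 = 4, q_0 = 4*0 + 1 = 1.
  i=1: a_1=4, p_1 = 4*4 + 1 = 17, q_1 = 4*1 + 0 = 4.
  i=2: a_2=2, p_2 = 2*17 + 4 = 38, q_2 = 2*4 + 1 = 9.
  i=3: a_3=1, p_3 = 1*38 + 17 = 55, q_3 = 1*9 + 4 = 13.
  i=4: a_4=2, p_4 = 2*55 + 38 = 148, q_4 = 2*13 + 9 = 35.
q_4 = 35 > 14, so the last convergent with denominator <= 14 is p_3/q_3 = 55/13.
The closest fraction with denominator <= 14 is either p_3/q_3 or the intermediate fraction (k*p_3 + p_2)/(k*q_3 + q_2) with the largest k >= 1 whose denominator stays <= 14; these approach x as k grows, and every other convergent or intermediate fraction in range is farther away.
Largest k: floor((14 - q_2)/q_3) = floor((14 - 9)/13) = 0.
Since k = 0, no intermediate fraction beyond p_3/q_3 has denominator <= 14, so the convergent 55/13 is the closest (its error is |148*13 - 55*35|/(35*13) = 1/455).

55/13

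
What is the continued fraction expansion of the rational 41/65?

Run the Euclidean algorithm on 41 and 65; the successive quotients are the partial quotients a_0, a_1, ... (each step inverts the fractional part left over by the previous one):
  41 = 0*65 + 41, so a_0 = 0.
  65 = 1*41 + 24, so a_1 = 1.
  41 = 1*24 + 17, so a_2 = 1.
  24 = 1*17 + 7, so a_3 = 1.
  17 = 2*7 + 3, so a_4 = 2.
  7 = 2*3 + 1, so a_5 = 2.
  3 = 3*1 + 0, so a_6 = 3.
The remainder reaches 0 after 7 divisions, so the expansion has 7 partial quotients, read off in order.

[0; 1, 1, 1, 2, 2, 3]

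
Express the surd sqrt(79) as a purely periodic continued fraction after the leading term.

[8; (1, 7, 1, 16)]

Write x_i = (sqrt(79) + m_i)/d_i with (m_0, d_0) = (0, 1). a_0 = floor(sqrt(79)) = 8, since 8^2 = 64 <= 79 < 81 = 9^2.
Iterate m_{i+1} = d_i*a_i - m_i, d_{i+1} = (79 - m_{i+1}^2)/d_i, a_{i+1} = floor((a_0 + m_{i+1})/d_{i+1}):
  m_1 = 1*8 - 0 = 8, d_1 = (79 - 8^2)/1 = 15/1 = 15, a_1 = floor((8 + 8)/15) = 1.
  m_2 = 15*1 - 8 = 7, d_2 = (79 - 7^2)/15 = 30/15 = 2, a_2 = floor((8 + 7)/2) = 7.
  m_3 = 2*7 - 7 = 7, d_3 = (79 - 7^2)/2 = 30/2 = 15, a_3 = floor((8 + 7)/15) = 1.
  m_4 = 15*1 - 7 = 8, d_4 = (79 - 8^2)/15 = 15/15 = 1, a_4 = floor((8 + 8)/1) = 16.
  m_5 = 1*16 - 8 = 8, d_5 = (79 - 8^2)/1 = 15/1 = 15: (m_5, d_5) = (m_1, d_1) = (8, 15), so from here the quotients repeat a_1, ..., a_4; the period length is 4.
Hence the expansion of sqrt(79) is a_0 = 8 followed by the repeating block 1, 7, 1, 16 (period 4).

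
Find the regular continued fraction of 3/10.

[0; 3, 3]

Run the Euclidean algorithm on 3 and 10; the successive quotients are the partial quotients a_0, a_1, ... (each step inverts the fractional part left over by the previous one):
  3 = 0*10 + 3, so a_0 = 0.
  10 = 3*3 + 1, so a_1 = 3.
  3 = 3*1 + 0, so a_2 = 3.
The remainder reaches 0 after 3 divisions, so the expansion has 3 partial quotients, read off in order.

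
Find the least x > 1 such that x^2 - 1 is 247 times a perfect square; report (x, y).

First expand sqrt(247) as a continued fraction. With x_i = (sqrt(247) + m_i)/d_i and (m_0, d_0) = (0, 1): a_0 = floor(sqrt(247)) = 15, since 15^2 = 225 <= 247 < 256 = 16^2.
Iterate m_{i+1} = d_i*a_i - m_i, d_{i+1} = (247 - m_{i+1}^2)/d_i, a_{i+1} = floor((a_0 + m_{i+1})/d_{i+1}):
  m_1 = 1*15 - 0 = 15, d_1 = (247 - 15^2)/1 = 22/1 = 22, a_1 = floor((15 + 15)/22) = 1.
  m_2 = 22*1 - 15 = 7, d_2 = (247 - 7^2)/22 = 198/22 = 9, a_2 = floor((15 + 7)/9) = 2.
  m_3 = 9*2 - 7 = 11, d_3 = (247 - 11^2)/9 = 126/9 = 14, a_3 = floor((15 + 11)/14) = 1.
  m_4 = 14*1 - 11 = 3, d_4 = (247 - 3^2)/14 = 238/14 = 17, a_4 = floor((15 + 3)/17) = 1.
  m_5 = 17*1 - 3 = 14, d_5 = (247 - 14^2)/17 = 51/17 = 3, a_5 = floor((15 + 14)/3) = 9.
  m_6 = 3*9 - 14 = 13, d_6 = (247 - 13^2)/3 = 78/3 = 26, a_6 = floor((15 + 13)/26) = 1.
  m_7 = 26*1 - 13 = 13, d_7 = (247 - 13^2)/26 = 78/26 = 3, a_7 = floor((15 + 13)/3) = 9.
  m_8 = 3*9 - 13 = 14, d_8 = (247 - 14^2)/3 = 51/3 = 17, a_8 = floor((15 + 14)/17) = 1.
  m_9 = 17*1 - 14 = 3, d_9 = (247 - 3^2)/17 = 238/17 = 14, a_9 = floor((15 + 3)/14) = 1.
  m_10 = 14*1 - 3 = 11, d_10 = (247 - 11^2)/14 = 126/14 = 9, a_10 = floor((15 + 11)/9) = 2.
  m_11 = 9*2 - 11 = 7, d_11 = (247 - 7^2)/9 = 198/9 = 22, a_11 = floor((15 + 7)/22) = 1.
  m_12 = 22*1 - 7 = 15, d_12 = (247 - 15^2)/22 = 22/22 = 1, a_12 = floor((15 + 15)/1) = 30.
  m_13 = 1*30 - 15 = 15, d_13 = (247 - 15^2)/1 = 22/1 = 22: (m_13, d_13) = (m_1, d_1) = (15, 22), so from here the quotients repeat a_1, ..., a_12; the period length is 12.
So sqrt(247) = [15; (1, 2, 1, 1, 9, 1, 9, 1, 1, 2, 1, 30)] with period length k = 12.
k is even, so the fundamental solution of x^2 - 247y^2 = 1 is (p_{k-1}, q_{k-1}) = (p_11, q_11); compute convergents through index 11.
Convergents (p_i = a_i*p_{i-1} + p_{i-2}, q_i = a_i*q_{i-1} + q_{i-2} with p_{-2}=0, p_{-1}=1, q_{-2}=1, q_{-1}=0):
  i=0: a_0=15, p_0 = 15*1 + 0 = 15, q_0 = 15*0 + 1 = 1.
  i=1: a_1=1, p_1 = 1*15 + 1 = 16, q_1 = 1*1 + 0 = 1.
  i=2: a_2=2, p_2 = 2*16 + 15 = 47, q_2 = 2*1 + 1 = 3.
  i=3: a_3=1, p_3 = 1*47 + 16 = 63, q_3 = 1*3 + 1 = 4.
  i=4: a_4=1, p_4 = 1*63 + 47 = 110, q_4 = 1*4 + 3 = 7.
  i=5: a_5=9, p_5 = 9*110 + 63 = 1053, q_5 = 9*7 + 4 = 67.
  i=6: a_6=1, p_6 = 1*1053 + 110 = 1163, q_6 = 1*67 + 7 = 74.
  i=7: a_7=9, p_7 = 9*1163 + 1053 = 11520, q_7 = 9*74 + 67 = 733.
  i=8: a_8=1, p_8 = 1*11520 + 1163 = 12683, q_8 = 1*733 + 74 = 807.
  i=9: a_9=1, p_9 = 1*12683 + 11520 = 24203, q_9 = 1*807 + 733 = 1540.
  i=10: a_10=2, p_10 = 2*24203 + 12683 = 61089, q_10 = 2*1540 + 807 = 3887.
  i=11: a_11=1, p_11 = 1*61089 + 24203 = 85292, q_11 = 1*3887 + 1540 = 5427.
Check: 85292^2 - 247*5427^2 = 7274725264 - 7274725263 = 1, so (x, y) = (85292, 5427) solves the equation, and by the theorem it is the least positive solution.

(x, y) = (85292, 5427)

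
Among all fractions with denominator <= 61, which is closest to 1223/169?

275/38

Expand x = 1223/169 as a continued fraction with the Euclidean algorithm:
  1223 = 7*169 + 40, so a_0 = 7.
  169 = 4*40 + 9, so a_1 = 4.
  40 = 4*9 + 4, so a_2 = 4.
  9 = 2*4 + 1, so a_3 = 2.
  4 = 4*1 + 0, so a_4 = 4.
so x = [7; 4, 4, 2, 4].
Convergents (p_i = a_i*p_{i-1} + p_{i-2}, q_i = a_i*q_{i-1} + q_{i-2} with p_{-2}=0, p_{-1}=1, q_{-2}=1, q_{-1}=0), until the denominator exceeds 61:
  i=0: a_0=7, p_0 = 7*1 + 0 = 7, q_0 = 7*0 + 1 = 1.
  i=1: a_1=4, p_1 = 4*7 + 1 = 29, q_1 = 4*1 + 0 = 4.
  i=2: a_2=4, p_2 = 4*29 + 7 = 123, q_2 = 4*4 + 1 = 17.
  i=3: a_3=2, p_3 = 2*123 + 29 = 275, q_3 = 2*17 + 4 = 38.
  i=4: a_4=4, p_4 = 4*275 + 123 = 1223, q_4 = 4*38 + 17 = 169.
q_4 = 169 > 61, so the last convergent with denominator <= 61 is p_3/q_3 = 275/38.
The closest fraction with denominator <= 61 is either p_3/q_3 or the intermediate fraction (k*p_3 + p_2)/(k*q_3 + q_2) with the largest k >= 1 whose denominator stays <= 61; these approach x as k grows, and every other convergent or intermediate fraction in range is farther away.
Largest k: floor((61 - q_2)/q_3) = floor((61 - 17)/38) = 1.
That gives (1*275 + 123)/(1*38 + 17) = 398/55.
Compare the errors: |x - 275/38| = |1223*38 - 275*169|/(169*38) = 1/6422, and |x - 398/55| = |1223*55 - 398*169|/(169*55) = 3/9295.
Cross-multiplying, 1*9295 = 9295 < 19266 = 3*6422, so 1/6422 is smaller: the convergent 275/38 is closer to x than 398/55.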